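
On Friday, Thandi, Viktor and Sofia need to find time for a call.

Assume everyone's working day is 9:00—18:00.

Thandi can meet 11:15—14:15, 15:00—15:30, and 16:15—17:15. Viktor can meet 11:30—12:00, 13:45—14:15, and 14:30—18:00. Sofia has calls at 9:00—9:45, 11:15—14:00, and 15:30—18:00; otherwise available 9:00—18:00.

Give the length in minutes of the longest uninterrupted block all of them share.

30 minutes

Sofia free within 09:00–18:00: 09:45–11:15, 14:00–15:30.
Thandi ∩ Viktor: 11:30–12:00, 13:45–14:15, 15:00–15:30, 16:15–17:15.
Thandi ∩ Viktor ∩ Sofia: 14:00–14:15, 15:00–15:30.
Common window lengths: 15, 30 min; longest is 30.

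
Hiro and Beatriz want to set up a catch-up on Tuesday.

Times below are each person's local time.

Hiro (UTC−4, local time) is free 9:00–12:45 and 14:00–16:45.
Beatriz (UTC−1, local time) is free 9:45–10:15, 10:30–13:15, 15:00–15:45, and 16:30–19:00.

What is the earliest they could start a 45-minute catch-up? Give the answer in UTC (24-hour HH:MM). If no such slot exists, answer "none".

Hiro → UTC: 13:00–16:45, 18:00–20:45.
Beatriz → UTC: 10:45–11:15, 11:30–14:15, 16:00–16:45, 17:30–20:00.
Hiro ∩ Beatriz: 13:00–14:15, 16:00–16:45, 18:00–20:00.
Windows ≥ 45 min: 13:00–14:15, 16:00–16:45, 18:00–20:00.
Earliest such window starts at 13:00.

13:00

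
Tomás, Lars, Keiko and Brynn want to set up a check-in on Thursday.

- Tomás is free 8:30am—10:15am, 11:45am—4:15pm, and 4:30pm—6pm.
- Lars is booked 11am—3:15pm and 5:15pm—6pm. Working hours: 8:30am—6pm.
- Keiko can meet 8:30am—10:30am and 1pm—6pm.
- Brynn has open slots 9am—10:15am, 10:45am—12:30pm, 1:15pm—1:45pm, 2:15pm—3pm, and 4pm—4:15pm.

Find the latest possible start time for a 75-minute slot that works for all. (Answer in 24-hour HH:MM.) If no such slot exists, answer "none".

Lars free within 08:30–18:00: 08:30–11:00, 15:15–17:15.
Tomás ∩ Lars: 08:30–10:15, 15:15–16:15, 16:30–17:15.
Tomás ∩ Lars ∩ Keiko: 08:30–10:15, 15:15–16:15, 16:30–17:15.
Tomás ∩ Lars ∩ Keiko ∩ Brynn: 09:00–10:15, 16:00–16:15.
Windows ≥ 75 min: 09:00–10:15.
Latest start in the last window 09:00–10:15 is 10:15 − 75 min = 09:00.

09:00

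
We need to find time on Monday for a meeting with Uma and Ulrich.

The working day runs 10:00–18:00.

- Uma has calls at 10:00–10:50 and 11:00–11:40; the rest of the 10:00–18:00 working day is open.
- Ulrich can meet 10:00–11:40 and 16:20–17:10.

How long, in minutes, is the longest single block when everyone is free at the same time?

50 minutes

Uma free within 10:00–18:00: 10:50–11:00, 11:40–18:00.
Uma ∩ Ulrich: 10:50–11:00, 16:20–17:10.
Common window lengths: 10, 50 min; longest is 50.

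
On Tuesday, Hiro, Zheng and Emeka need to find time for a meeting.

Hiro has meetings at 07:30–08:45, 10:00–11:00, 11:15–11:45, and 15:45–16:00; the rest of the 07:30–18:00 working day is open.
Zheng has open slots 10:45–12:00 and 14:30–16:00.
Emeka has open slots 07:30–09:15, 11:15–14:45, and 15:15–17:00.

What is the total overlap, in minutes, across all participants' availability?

60 minutes

Hiro free within 07:30–18:00: 08:45–10:00, 11:00–11:15, 11:45–15:45, 16:00–18:00.
Hiro ∩ Zheng: 11:00–11:15, 11:45–12:00, 14:30–15:45.
Hiro ∩ Zheng ∩ Emeka: 11:45–12:00, 14:30–14:45, 15:15–15:45.
Total common minutes: 15 + 15 + 30 = 60.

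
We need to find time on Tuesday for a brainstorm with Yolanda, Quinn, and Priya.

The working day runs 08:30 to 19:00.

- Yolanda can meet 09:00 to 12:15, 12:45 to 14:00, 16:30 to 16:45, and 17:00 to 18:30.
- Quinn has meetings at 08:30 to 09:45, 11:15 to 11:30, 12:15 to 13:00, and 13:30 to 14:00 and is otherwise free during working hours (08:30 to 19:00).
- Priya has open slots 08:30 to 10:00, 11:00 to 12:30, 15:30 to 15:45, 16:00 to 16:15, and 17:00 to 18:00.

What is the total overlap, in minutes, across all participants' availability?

135 minutes

Quinn free within 08:30–19:00: 09:45–11:15, 11:30–12:15, 13:00–13:30, 14:00–19:00.
Yolanda ∩ Quinn: 09:45–11:15, 11:30–12:15, 13:00–13:30, 16:30–16:45, 17:00–18:30.
Yolanda ∩ Quinn ∩ Priya: 09:45–10:00, 11:00–11:15, 11:30–12:15, 17:00–18:00.
Total common minutes: 15 + 15 + 45 + 60 = 135.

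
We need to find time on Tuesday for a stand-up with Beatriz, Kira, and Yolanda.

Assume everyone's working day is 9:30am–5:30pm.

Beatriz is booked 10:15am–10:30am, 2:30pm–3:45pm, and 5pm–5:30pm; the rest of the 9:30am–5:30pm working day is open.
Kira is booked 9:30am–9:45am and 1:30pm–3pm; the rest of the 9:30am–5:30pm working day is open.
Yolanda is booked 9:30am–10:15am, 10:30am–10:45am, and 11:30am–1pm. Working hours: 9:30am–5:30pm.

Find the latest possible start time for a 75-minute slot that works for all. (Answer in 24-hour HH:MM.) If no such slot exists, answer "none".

Beatriz free within 09:30–17:30: 09:30–10:15, 10:30–14:30, 15:45–17:00.
Kira free within 09:30–17:30: 09:45–13:30, 15:00–17:30.
Yolanda free within 09:30–17:30: 10:15–10:30, 10:45–11:30, 13:00–17:30.
Beatriz ∩ Kira: 09:45–10:15, 10:30–13:30, 15:45–17:00.
Beatriz ∩ Kira ∩ Yolanda: 10:45–11:30, 13:00–13:30, 15:45–17:00.
Windows ≥ 75 min: 15:45–17:00.
Latest start in the last window 15:45–17:00 is 17:00 − 75 min = 15:45.

15:45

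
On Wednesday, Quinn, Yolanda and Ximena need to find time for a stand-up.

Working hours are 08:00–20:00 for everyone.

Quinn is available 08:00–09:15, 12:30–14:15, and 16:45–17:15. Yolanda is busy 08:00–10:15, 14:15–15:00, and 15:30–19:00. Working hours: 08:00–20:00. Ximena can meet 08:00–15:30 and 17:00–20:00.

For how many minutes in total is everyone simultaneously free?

Yolanda free within 08:00–20:00: 10:15–14:15, 15:00–15:30, 19:00–20:00.
Quinn ∩ Yolanda: 12:30–14:15.
Quinn ∩ Yolanda ∩ Ximena: 12:30–14:15.
Total common minutes: 105.

105 minutes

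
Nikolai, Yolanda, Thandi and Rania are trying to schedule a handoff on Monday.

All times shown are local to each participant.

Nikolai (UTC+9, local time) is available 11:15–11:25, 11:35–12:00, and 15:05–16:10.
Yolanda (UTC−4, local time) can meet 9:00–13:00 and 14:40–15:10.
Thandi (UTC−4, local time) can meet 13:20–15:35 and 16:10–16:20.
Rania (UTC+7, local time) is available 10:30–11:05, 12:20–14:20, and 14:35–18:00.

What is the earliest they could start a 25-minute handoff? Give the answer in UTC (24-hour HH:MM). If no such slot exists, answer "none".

none

Nikolai → UTC: 02:15–02:25, 02:35–03:00, 06:05–07:10.
Yolanda → UTC: 13:00–17:00, 18:40–19:10.
Thandi → UTC: 17:20–19:35, 20:10–20:20.
Rania → UTC: 03:30–04:05, 05:20–07:20, 07:35–11:00.
Nikolai ∩ Yolanda: (none).
Nikolai ∩ Yolanda ∩ Thandi: (none).
Nikolai ∩ Yolanda ∩ Thandi ∩ Rania: (none).
Windows ≥ 25 min: (none).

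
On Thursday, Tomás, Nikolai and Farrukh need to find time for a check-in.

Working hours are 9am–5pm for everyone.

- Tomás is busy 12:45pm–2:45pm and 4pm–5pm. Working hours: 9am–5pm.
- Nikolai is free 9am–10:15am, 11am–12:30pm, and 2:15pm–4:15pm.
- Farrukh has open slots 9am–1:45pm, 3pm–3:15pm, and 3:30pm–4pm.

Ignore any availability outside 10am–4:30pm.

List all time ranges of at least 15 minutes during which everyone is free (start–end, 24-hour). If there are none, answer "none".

10:00–10:15, 11:00–12:30, 15:00–15:15, 15:30–16:00

Tomás free within 09:00–17:00: 09:00–12:45, 14:45–16:00.
Tomás ∩ Nikolai: 09:00–10:15, 11:00–12:30, 14:45–16:00.
Tomás ∩ Nikolai ∩ Farrukh: 09:00–10:15, 11:00–12:30, 15:00–15:15, 15:30–16:00.
Restricted to 10:00–16:30: 10:00–10:15, 11:00–12:30, 15:00–15:15, 15:30–16:00.
Windows ≥ 15 min: 10:00–10:15, 11:00–12:30, 15:00–15:15, 15:30–16:00.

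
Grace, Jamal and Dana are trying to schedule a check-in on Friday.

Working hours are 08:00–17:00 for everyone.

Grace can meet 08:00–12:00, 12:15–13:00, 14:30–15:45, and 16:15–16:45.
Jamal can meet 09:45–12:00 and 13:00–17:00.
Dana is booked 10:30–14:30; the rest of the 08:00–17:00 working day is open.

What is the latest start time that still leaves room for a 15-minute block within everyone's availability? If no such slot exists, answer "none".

16:30

Dana free within 08:00–17:00: 08:00–10:30, 14:30–17:00.
Grace ∩ Jamal: 09:45–12:00, 14:30–15:45, 16:15–16:45.
Grace ∩ Jamal ∩ Dana: 09:45–10:30, 14:30–15:45, 16:15–16:45.
Windows ≥ 15 min: 09:45–10:30, 14:30–15:45, 16:15–16:45.
Latest start in the last window 16:15–16:45 is 16:45 − 15 min = 16:30.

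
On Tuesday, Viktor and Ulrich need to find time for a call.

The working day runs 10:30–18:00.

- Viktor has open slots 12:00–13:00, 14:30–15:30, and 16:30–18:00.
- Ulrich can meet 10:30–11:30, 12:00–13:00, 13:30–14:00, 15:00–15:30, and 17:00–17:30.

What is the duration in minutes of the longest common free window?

60 minutes

Viktor ∩ Ulrich: 12:00–13:00, 15:00–15:30, 17:00–17:30.
Common window lengths: 60, 30, 30 min; longest is 60.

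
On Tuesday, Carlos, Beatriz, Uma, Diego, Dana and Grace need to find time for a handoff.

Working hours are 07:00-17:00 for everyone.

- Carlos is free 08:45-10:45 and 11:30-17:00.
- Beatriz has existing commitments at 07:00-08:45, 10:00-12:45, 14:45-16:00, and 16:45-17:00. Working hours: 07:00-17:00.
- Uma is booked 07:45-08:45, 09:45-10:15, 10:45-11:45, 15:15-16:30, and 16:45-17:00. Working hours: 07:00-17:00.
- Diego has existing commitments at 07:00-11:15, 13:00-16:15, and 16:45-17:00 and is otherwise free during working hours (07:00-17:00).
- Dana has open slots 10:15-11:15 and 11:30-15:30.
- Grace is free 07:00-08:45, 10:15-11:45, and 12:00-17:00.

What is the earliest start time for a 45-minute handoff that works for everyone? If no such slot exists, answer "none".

Beatriz free within 07:00–17:00: 08:45–10:00, 12:45–14:45, 16:00–16:45.
Uma free within 07:00–17:00: 07:00–07:45, 08:45–09:45, 10:15–10:45, 11:45–15:15, 16:30–16:45.
Diego free within 07:00–17:00: 11:15–13:00, 16:15–16:45.
Carlos ∩ Beatriz: 08:45–10:00, 12:45–14:45, 16:00–16:45.
Carlos ∩ Beatriz ∩ Uma: 08:45–09:45, 12:45–14:45, 16:30–16:45.
Carlos ∩ Beatriz ∩ Uma ∩ Diego: 12:45–13:00, 16:30–16:45.
Carlos ∩ Beatriz ∩ Uma ∩ Diego ∩ Dana: 12:45–13:00.
Carlos ∩ Beatriz ∩ Uma ∩ Diego ∩ Dana ∩ Grace: 12:45–13:00.
Windows ≥ 45 min: (none).

none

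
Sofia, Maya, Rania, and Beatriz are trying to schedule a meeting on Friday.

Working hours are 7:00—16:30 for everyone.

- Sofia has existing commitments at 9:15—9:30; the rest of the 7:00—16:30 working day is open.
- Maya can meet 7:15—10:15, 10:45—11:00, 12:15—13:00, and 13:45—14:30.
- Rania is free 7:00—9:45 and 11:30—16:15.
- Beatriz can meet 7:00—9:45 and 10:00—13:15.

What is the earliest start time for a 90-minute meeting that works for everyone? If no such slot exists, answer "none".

07:15

Sofia free within 07:00–16:30: 07:00–09:15, 09:30–16:30.
Sofia ∩ Maya: 07:15–09:15, 09:30–10:15, 10:45–11:00, 12:15–13:00, 13:45–14:30.
Sofia ∩ Maya ∩ Rania: 07:15–09:15, 09:30–09:45, 12:15–13:00, 13:45–14:30.
Sofia ∩ Maya ∩ Rania ∩ Beatriz: 07:15–09:15, 09:30–09:45, 12:15–13:00.
Windows ≥ 90 min: 07:15–09:15.
Earliest such window starts at 07:15.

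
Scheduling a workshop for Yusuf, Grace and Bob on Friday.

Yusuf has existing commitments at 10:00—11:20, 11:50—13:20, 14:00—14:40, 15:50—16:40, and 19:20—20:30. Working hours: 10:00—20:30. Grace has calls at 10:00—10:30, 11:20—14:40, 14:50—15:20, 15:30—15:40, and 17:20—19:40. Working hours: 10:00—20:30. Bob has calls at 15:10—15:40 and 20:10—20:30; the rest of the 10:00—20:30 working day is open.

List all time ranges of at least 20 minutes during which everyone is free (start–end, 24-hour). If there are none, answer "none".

Yusuf free within 10:00–20:30: 11:20–11:50, 13:20–14:00, 14:40–15:50, 16:40–19:20.
Grace free within 10:00–20:30: 10:30–11:20, 14:40–14:50, 15:20–15:30, 15:40–17:20, 19:40–20:30.
Bob free within 10:00–20:30: 10:00–15:10, 15:40–20:10.
Yusuf ∩ Grace: 14:40–14:50, 15:20–15:30, 15:40–15:50, 16:40–17:20.
Yusuf ∩ Grace ∩ Bob: 14:40–14:50, 15:40–15:50, 16:40–17:20.
Windows ≥ 20 min: 16:40–17:20.

16:40–17:20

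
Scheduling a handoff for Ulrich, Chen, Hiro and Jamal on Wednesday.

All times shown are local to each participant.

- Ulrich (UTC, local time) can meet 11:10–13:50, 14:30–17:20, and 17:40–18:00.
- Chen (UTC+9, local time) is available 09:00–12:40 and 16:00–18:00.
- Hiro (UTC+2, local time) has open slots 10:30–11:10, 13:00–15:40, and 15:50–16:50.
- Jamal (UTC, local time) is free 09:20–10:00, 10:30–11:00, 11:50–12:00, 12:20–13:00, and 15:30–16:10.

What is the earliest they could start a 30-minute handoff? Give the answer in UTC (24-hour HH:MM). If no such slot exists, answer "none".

Ulrich → UTC: 11:10–13:50, 14:30–17:20, 17:40–18:00.
Chen → UTC: 00:00–03:40, 07:00–09:00.
Hiro → UTC: 08:30–09:10, 11:00–13:40, 13:50–14:50.
Jamal → UTC: 09:20–10:00, 10:30–11:00, 11:50–12:00, 12:20–13:00, 15:30–16:10.
Ulrich ∩ Chen: (none).
Ulrich ∩ Chen ∩ Hiro: (none).
Ulrich ∩ Chen ∩ Hiro ∩ Jamal: (none).
Windows ≥ 30 min: (none).

none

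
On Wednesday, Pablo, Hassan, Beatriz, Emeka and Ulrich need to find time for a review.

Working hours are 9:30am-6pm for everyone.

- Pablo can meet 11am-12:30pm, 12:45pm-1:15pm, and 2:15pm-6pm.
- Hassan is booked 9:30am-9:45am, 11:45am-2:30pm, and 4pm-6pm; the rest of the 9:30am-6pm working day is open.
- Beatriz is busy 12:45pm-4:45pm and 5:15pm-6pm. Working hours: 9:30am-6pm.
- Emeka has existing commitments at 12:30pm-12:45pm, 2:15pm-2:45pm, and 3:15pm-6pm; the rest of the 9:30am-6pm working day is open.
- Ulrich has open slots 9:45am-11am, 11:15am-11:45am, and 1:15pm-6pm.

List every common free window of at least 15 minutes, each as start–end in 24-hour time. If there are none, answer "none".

11:15–11:45

Hassan free within 09:30–18:00: 09:45–11:45, 14:30–16:00.
Beatriz free within 09:30–18:00: 09:30–12:45, 16:45–17:15.
Emeka free within 09:30–18:00: 09:30–12:30, 12:45–14:15, 14:45–15:15.
Pablo ∩ Hassan: 11:00–11:45, 14:30–16:00.
Pablo ∩ Hassan ∩ Beatriz: 11:00–11:45.
Pablo ∩ Hassan ∩ Beatriz ∩ Emeka: 11:00–11:45.
Pablo ∩ Hassan ∩ Beatriz ∩ Emeka ∩ Ulrich: 11:15–11:45.
Windows ≥ 15 min: 11:15–11:45.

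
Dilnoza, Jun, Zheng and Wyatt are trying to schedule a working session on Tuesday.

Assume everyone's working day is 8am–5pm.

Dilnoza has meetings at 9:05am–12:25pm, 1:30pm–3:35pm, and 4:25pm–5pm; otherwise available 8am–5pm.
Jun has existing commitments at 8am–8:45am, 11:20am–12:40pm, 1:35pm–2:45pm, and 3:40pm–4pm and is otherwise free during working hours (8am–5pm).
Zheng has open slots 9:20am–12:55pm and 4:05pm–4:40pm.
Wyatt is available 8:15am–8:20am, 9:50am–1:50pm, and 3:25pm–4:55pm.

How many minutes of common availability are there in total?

Dilnoza free within 08:00–17:00: 08:00–09:05, 12:25–13:30, 15:35–16:25.
Jun free within 08:00–17:00: 08:45–11:20, 12:40–13:35, 14:45–15:40, 16:00–17:00.
Dilnoza ∩ Jun: 08:45–09:05, 12:40–13:30, 15:35–15:40, 16:00–16:25.
Dilnoza ∩ Jun ∩ Zheng: 12:40–12:55, 16:05–16:25.
Dilnoza ∩ Jun ∩ Zheng ∩ Wyatt: 12:40–12:55, 16:05–16:25.
Total common minutes: 15 + 20 = 35.

35 minutes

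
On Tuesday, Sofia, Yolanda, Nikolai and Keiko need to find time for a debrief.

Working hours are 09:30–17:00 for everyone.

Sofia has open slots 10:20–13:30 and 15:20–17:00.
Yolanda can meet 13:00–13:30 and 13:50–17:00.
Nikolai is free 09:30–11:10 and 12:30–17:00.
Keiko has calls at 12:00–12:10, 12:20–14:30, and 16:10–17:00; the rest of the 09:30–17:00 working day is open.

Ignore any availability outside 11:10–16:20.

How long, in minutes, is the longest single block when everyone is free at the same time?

50 minutes

Keiko free within 09:30–17:00: 09:30–12:00, 12:10–12:20, 14:30–16:10.
Sofia ∩ Yolanda: 13:00–13:30, 15:20–17:00.
Sofia ∩ Yolanda ∩ Nikolai: 13:00–13:30, 15:20–17:00.
Sofia ∩ Yolanda ∩ Nikolai ∩ Keiko: 15:20–16:10.
Restricted to 11:10–16:20: 15:20–16:10.
Single common window of 50 minutes.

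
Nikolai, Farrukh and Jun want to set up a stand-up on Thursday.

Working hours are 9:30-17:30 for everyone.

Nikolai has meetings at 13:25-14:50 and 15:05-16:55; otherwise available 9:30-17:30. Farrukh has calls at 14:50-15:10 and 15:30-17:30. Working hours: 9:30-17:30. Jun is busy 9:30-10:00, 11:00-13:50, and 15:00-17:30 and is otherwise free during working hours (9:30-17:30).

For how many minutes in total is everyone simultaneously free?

Nikolai free within 09:30–17:30: 09:30–13:25, 14:50–15:05, 16:55–17:30.
Farrukh free within 09:30–17:30: 09:30–14:50, 15:10–15:30.
Jun free within 09:30–17:30: 10:00–11:00, 13:50–15:00.
Nikolai ∩ Farrukh: 09:30–13:25.
Nikolai ∩ Farrukh ∩ Jun: 10:00–11:00.
Total common minutes: 60.

60 minutes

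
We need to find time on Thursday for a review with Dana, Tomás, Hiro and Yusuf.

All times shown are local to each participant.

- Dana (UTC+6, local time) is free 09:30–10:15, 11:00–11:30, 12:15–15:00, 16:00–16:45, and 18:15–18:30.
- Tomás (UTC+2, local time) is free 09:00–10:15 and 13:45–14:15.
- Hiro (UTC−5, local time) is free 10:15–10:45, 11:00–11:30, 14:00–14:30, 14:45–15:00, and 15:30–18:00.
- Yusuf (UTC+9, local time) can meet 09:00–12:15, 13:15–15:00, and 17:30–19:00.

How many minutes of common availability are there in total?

0 minutes

Dana → UTC: 03:30–04:15, 05:00–05:30, 06:15–09:00, 10:00–10:45, 12:15–12:30.
Tomás → UTC: 07:00–08:15, 11:45–12:15.
Hiro → UTC: 15:15–15:45, 16:00–16:30, 19:00–19:30, 19:45–20:00, 20:30–23:00.
Yusuf → UTC: 00:00–03:15, 04:15–06:00, 08:30–10:00.
Dana ∩ Tomás: 07:00–08:15.
Dana ∩ Tomás ∩ Hiro: (none).
Dana ∩ Tomás ∩ Hiro ∩ Yusuf: (none).
Total common minutes: 0.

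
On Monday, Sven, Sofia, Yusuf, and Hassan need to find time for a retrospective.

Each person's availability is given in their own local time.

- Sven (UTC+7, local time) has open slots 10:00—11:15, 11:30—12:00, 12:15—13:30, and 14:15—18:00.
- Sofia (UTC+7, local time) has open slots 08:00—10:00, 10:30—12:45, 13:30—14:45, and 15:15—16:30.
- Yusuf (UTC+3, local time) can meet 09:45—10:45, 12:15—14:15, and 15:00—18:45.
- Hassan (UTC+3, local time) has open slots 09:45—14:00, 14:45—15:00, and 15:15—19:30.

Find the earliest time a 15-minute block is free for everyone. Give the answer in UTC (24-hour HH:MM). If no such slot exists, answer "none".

07:15

Sven → UTC: 03:00–04:15, 04:30–05:00, 05:15–06:30, 07:15–11:00.
Sofia → UTC: 01:00–03:00, 03:30–05:45, 06:30–07:45, 08:15–09:30.
Yusuf → UTC: 06:45–07:45, 09:15–11:15, 12:00–15:45.
Hassan → UTC: 06:45–11:00, 11:45–12:00, 12:15–16:30.
Sven ∩ Sofia: 03:30–04:15, 04:30–05:00, 05:15–05:45, 07:15–07:45, 08:15–09:30.
Sven ∩ Sofia ∩ Yusuf: 07:15–07:45, 09:15–09:30.
Sven ∩ Sofia ∩ Yusuf ∩ Hassan: 07:15–07:45, 09:15–09:30.
Windows ≥ 15 min: 07:15–07:45, 09:15–09:30.
Earliest such window starts at 07:15.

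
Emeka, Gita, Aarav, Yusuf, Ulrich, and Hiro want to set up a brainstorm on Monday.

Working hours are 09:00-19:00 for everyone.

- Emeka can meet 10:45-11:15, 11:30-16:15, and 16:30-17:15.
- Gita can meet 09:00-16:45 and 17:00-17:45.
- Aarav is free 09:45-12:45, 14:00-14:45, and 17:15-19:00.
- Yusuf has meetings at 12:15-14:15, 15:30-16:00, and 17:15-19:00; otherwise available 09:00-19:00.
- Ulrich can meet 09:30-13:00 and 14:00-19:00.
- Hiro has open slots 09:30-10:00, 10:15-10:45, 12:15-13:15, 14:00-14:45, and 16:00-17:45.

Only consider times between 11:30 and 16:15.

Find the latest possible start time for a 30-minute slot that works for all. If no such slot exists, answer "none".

Yusuf free within 09:00–19:00: 09:00–12:15, 14:15–15:30, 16:00–17:15.
Emeka ∩ Gita: 10:45–11:15, 11:30–16:15, 16:30–16:45, 17:00–17:15.
Emeka ∩ Gita ∩ Aarav: 10:45–11:15, 11:30–12:45, 14:00–14:45.
Emeka ∩ Gita ∩ Aarav ∩ Yusuf: 10:45–11:15, 11:30–12:15, 14:15–14:45.
Emeka ∩ Gita ∩ Aarav ∩ Yusuf ∩ Ulrich: 10:45–11:15, 11:30–12:15, 14:15–14:45.
Emeka ∩ Gita ∩ Aarav ∩ Yusuf ∩ Ulrich ∩ Hiro: 14:15–14:45.
Restricted to 11:30–16:15: 14:15–14:45.
Windows ≥ 30 min: 14:15–14:45.
Latest start in the last window 14:15–14:45 is 14:45 − 30 min = 14:15.

14:15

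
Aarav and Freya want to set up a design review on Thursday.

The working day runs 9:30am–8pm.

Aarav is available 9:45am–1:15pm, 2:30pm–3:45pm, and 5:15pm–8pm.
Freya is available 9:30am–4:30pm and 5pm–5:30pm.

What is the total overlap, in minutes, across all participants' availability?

300 minutes

Aarav ∩ Freya: 09:45–13:15, 14:30–15:45, 17:15–17:30.
Total common minutes: 210 + 75 + 15 = 300.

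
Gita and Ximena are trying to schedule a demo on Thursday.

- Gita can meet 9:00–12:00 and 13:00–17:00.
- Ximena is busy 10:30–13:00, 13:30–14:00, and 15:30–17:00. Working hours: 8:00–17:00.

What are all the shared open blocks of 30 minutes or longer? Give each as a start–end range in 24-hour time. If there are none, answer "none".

09:00–10:30, 13:00–13:30, 14:00–15:30

Ximena free within 08:00–17:00: 08:00–10:30, 13:00–13:30, 14:00–15:30.
Gita ∩ Ximena: 09:00–10:30, 13:00–13:30, 14:00–15:30.
Windows ≥ 30 min: 09:00–10:30, 13:00–13:30, 14:00–15:30.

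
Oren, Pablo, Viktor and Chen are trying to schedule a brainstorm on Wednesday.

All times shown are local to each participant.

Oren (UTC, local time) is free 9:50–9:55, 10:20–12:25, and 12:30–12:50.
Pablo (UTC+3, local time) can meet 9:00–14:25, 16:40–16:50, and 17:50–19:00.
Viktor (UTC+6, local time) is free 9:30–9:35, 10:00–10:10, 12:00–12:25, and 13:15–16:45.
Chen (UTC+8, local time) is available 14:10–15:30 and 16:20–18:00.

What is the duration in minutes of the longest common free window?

Oren → UTC: 09:50–09:55, 10:20–12:25, 12:30–12:50.
Pablo → UTC: 06:00–11:25, 13:40–13:50, 14:50–16:00.
Viktor → UTC: 03:30–03:35, 04:00–04:10, 06:00–06:25, 07:15–10:45.
Chen → UTC: 06:10–07:30, 08:20–10:00.
Oren ∩ Pablo: 09:50–09:55, 10:20–11:25.
Oren ∩ Pablo ∩ Viktor: 09:50–09:55, 10:20–10:45.
Oren ∩ Pablo ∩ Viktor ∩ Chen: 09:50–09:55.
Single common window of 5 minutes.

5 minutes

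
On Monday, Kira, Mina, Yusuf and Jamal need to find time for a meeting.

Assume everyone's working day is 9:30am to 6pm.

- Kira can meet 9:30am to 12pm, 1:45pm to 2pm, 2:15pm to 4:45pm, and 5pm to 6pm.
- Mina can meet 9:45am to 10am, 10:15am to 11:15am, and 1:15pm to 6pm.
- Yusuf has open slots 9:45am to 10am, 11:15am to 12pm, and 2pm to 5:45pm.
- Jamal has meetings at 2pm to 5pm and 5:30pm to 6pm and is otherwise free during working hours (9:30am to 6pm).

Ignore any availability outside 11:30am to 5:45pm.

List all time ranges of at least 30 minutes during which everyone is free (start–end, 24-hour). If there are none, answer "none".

17:00–17:30

Jamal free within 09:30–18:00: 09:30–14:00, 17:00–17:30.
Kira ∩ Mina: 09:45–10:00, 10:15–11:15, 13:45–14:00, 14:15–16:45, 17:00–18:00.
Kira ∩ Mina ∩ Yusuf: 09:45–10:00, 14:15–16:45, 17:00–17:45.
Kira ∩ Mina ∩ Yusuf ∩ Jamal: 09:45–10:00, 17:00–17:30.
Restricted to 11:30–17:45: 17:00–17:30.
Windows ≥ 30 min: 17:00–17:30.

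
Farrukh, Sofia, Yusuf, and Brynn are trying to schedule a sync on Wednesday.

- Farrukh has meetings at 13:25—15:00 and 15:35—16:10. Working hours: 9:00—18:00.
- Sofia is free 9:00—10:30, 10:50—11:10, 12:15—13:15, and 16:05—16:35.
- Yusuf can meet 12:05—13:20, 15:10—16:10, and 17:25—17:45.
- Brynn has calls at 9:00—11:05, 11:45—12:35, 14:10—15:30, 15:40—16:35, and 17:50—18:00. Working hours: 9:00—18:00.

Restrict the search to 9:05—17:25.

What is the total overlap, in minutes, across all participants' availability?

40 minutes

Farrukh free within 09:00–18:00: 09:00–13:25, 15:00–15:35, 16:10–18:00.
Brynn free within 09:00–18:00: 11:05–11:45, 12:35–14:10, 15:30–15:40, 16:35–17:50.
Farrukh ∩ Sofia: 09:00–10:30, 10:50–11:10, 12:15–13:15, 16:10–16:35.
Farrukh ∩ Sofia ∩ Yusuf: 12:15–13:15.
Farrukh ∩ Sofia ∩ Yusuf ∩ Brynn: 12:35–13:15.
Restricted to 09:05–17:25: 12:35–13:15.
Total common minutes: 40.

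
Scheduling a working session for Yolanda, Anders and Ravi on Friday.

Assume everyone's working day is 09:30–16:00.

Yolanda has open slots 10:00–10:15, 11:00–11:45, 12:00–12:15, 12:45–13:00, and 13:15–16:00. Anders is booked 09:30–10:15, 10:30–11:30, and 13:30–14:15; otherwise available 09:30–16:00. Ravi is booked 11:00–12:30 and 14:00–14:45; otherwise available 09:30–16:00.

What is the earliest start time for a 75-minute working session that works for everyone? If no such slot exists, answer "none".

14:45

Anders free within 09:30–16:00: 10:15–10:30, 11:30–13:30, 14:15–16:00.
Ravi free within 09:30–16:00: 09:30–11:00, 12:30–14:00, 14:45–16:00.
Yolanda ∩ Anders: 11:30–11:45, 12:00–12:15, 12:45–13:00, 13:15–13:30, 14:15–16:00.
Yolanda ∩ Anders ∩ Ravi: 12:45–13:00, 13:15–13:30, 14:45–16:00.
Windows ≥ 75 min: 14:45–16:00.
Earliest such window starts at 14:45.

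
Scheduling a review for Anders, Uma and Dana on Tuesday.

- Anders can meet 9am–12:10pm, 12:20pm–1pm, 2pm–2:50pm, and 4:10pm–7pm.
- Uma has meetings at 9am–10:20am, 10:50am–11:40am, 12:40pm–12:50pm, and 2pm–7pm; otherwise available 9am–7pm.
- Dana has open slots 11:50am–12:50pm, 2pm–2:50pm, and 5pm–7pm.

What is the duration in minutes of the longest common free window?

Uma free within 09:00–19:00: 10:20–10:50, 11:40–12:40, 12:50–14:00.
Anders ∩ Uma: 10:20–10:50, 11:40–12:10, 12:20–12:40, 12:50–13:00.
Anders ∩ Uma ∩ Dana: 11:50–12:10, 12:20–12:40.
Common window lengths: 20, 20 min; longest is 20.

20 minutes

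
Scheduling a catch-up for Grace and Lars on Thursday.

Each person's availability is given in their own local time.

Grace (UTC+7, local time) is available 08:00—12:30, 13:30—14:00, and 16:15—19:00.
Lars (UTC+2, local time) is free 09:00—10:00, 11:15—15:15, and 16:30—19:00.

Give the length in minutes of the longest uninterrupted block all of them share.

165 minutes

Grace → UTC: 01:00–05:30, 06:30–07:00, 09:15–12:00.
Lars → UTC: 07:00–08:00, 09:15–13:15, 14:30–17:00.
Grace ∩ Lars: 09:15–12:00.
Single common window of 165 minutes.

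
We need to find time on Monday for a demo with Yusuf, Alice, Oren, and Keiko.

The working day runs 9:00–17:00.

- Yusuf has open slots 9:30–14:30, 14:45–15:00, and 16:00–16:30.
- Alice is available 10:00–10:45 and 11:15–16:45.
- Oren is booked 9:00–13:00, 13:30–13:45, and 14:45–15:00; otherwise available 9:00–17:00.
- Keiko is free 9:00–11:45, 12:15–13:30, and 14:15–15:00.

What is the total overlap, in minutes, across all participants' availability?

45 minutes

Oren free within 09:00–17:00: 13:00–13:30, 13:45–14:45, 15:00–17:00.
Yusuf ∩ Alice: 10:00–10:45, 11:15–14:30, 14:45–15:00, 16:00–16:30.
Yusuf ∩ Alice ∩ Oren: 13:00–13:30, 13:45–14:30, 16:00–16:30.
Yusuf ∩ Alice ∩ Oren ∩ Keiko: 13:00–13:30, 14:15–14:30.
Total common minutes: 30 + 15 = 45.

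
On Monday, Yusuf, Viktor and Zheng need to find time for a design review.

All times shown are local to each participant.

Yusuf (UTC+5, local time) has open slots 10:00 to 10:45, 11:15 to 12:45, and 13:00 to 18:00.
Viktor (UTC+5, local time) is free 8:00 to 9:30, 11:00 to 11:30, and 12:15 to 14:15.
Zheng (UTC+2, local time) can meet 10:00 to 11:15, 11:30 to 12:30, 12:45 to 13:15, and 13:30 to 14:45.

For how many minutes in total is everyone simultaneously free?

75 minutes

Yusuf → UTC: 05:00–05:45, 06:15–07:45, 08:00–13:00.
Viktor → UTC: 03:00–04:30, 06:00–06:30, 07:15–09:15.
Zheng → UTC: 08:00–09:15, 09:30–10:30, 10:45–11:15, 11:30–12:45.
Yusuf ∩ Viktor: 06:15–06:30, 07:15–07:45, 08:00–09:15.
Yusuf ∩ Viktor ∩ Zheng: 08:00–09:15.
Total common minutes: 75.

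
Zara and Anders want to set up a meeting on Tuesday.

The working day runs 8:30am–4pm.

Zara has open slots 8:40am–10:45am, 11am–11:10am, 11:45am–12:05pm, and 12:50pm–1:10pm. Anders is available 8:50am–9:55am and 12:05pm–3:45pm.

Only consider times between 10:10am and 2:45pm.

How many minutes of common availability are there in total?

20 minutes

Zara ∩ Anders: 08:50–09:55, 12:50–13:10.
Restricted to 10:10–14:45: 12:50–13:10.
Total common minutes: 20.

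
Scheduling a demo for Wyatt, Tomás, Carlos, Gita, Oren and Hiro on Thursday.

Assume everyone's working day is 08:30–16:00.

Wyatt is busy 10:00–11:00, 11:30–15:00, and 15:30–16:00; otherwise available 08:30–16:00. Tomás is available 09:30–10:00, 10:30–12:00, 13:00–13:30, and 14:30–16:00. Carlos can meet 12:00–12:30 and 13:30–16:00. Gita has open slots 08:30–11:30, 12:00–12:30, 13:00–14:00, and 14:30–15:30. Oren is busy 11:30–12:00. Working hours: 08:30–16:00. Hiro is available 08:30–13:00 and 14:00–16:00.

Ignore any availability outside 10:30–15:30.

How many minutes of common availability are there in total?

30 minutes

Wyatt free within 08:30–16:00: 08:30–10:00, 11:00–11:30, 15:00–15:30.
Oren free within 08:30–16:00: 08:30–11:30, 12:00–16:00.
Wyatt ∩ Tomás: 09:30–10:00, 11:00–11:30, 15:00–15:30.
Wyatt ∩ Tomás ∩ Carlos: 15:00–15:30.
Wyatt ∩ Tomás ∩ Carlos ∩ Gita: 15:00–15:30.
Wyatt ∩ Tomás ∩ Carlos ∩ Gita ∩ Oren: 15:00–15:30.
Wyatt ∩ Tomás ∩ Carlos ∩ Gita ∩ Oren ∩ Hiro: 15:00–15:30.
Restricted to 10:30–15:30: 15:00–15:30.
Total common minutes: 30.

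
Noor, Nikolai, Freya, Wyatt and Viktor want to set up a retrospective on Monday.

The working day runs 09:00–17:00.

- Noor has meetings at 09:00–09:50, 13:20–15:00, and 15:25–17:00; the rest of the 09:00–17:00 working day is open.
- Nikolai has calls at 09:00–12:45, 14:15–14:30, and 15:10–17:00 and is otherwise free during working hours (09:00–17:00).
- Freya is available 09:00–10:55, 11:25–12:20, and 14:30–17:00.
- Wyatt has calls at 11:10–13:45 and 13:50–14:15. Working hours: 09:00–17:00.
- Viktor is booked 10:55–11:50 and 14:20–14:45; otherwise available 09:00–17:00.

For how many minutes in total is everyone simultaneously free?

Noor free within 09:00–17:00: 09:50–13:20, 15:00–15:25.
Nikolai free within 09:00–17:00: 12:45–14:15, 14:30–15:10.
Wyatt free within 09:00–17:00: 09:00–11:10, 13:45–13:50, 14:15–17:00.
Viktor free within 09:00–17:00: 09:00–10:55, 11:50–14:20, 14:45–17:00.
Noor ∩ Nikolai: 12:45–13:20, 15:00–15:10.
Noor ∩ Nikolai ∩ Freya: 15:00–15:10.
Noor ∩ Nikolai ∩ Freya ∩ Wyatt: 15:00–15:10.
Noor ∩ Nikolai ∩ Freya ∩ Wyatt ∩ Viktor: 15:00–15:10.
Total common minutes: 10.

10 minutes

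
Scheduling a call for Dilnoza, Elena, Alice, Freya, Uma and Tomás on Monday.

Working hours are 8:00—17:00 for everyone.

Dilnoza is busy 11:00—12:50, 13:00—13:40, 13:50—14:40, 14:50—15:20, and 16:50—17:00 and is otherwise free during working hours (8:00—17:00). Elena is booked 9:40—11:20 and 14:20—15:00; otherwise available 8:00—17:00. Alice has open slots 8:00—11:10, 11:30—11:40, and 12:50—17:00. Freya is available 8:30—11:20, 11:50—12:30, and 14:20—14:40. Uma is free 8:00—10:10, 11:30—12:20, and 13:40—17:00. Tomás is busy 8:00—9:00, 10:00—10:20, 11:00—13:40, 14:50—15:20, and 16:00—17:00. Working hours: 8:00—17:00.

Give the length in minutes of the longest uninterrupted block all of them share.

40 minutes

Dilnoza free within 08:00–17:00: 08:00–11:00, 12:50–13:00, 13:40–13:50, 14:40–14:50, 15:20–16:50.
Elena free within 08:00–17:00: 08:00–09:40, 11:20–14:20, 15:00–17:00.
Tomás free within 08:00–17:00: 09:00–10:00, 10:20–11:00, 13:40–14:50, 15:20–16:00.
Dilnoza ∩ Elena: 08:00–09:40, 12:50–13:00, 13:40–13:50, 15:20–16:50.
Dilnoza ∩ Elena ∩ Alice: 08:00–09:40, 12:50–13:00, 13:40–13:50, 15:20–16:50.
Dilnoza ∩ Elena ∩ Alice ∩ Freya: 08:30–09:40.
Dilnoza ∩ Elena ∩ Alice ∩ Freya ∩ Uma: 08:30–09:40.
Dilnoza ∩ Elena ∩ Alice ∩ Freya ∩ Uma ∩ Tomás: 09:00–09:40.
Single common window of 40 minutes.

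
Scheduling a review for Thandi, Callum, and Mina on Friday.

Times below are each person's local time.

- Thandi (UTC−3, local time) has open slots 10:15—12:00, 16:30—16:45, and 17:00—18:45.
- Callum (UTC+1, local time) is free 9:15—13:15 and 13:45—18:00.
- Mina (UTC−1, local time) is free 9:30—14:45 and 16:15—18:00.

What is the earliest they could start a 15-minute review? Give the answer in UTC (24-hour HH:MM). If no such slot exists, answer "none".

Thandi → UTC: 13:15–15:00, 19:30–19:45, 20:00–21:45.
Callum → UTC: 08:15–12:15, 12:45–17:00.
Mina → UTC: 10:30–15:45, 17:15–19:00.
Thandi ∩ Callum: 13:15–15:00.
Thandi ∩ Callum ∩ Mina: 13:15–15:00.
Windows ≥ 15 min: 13:15–15:00.
Earliest such window starts at 13:15.

13:15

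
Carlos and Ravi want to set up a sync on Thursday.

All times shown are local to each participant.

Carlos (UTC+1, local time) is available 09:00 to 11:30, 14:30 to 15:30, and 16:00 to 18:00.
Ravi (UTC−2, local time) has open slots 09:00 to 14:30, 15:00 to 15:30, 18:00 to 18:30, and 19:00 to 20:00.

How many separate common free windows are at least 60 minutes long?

2

Carlos → UTC: 08:00–10:30, 13:30–14:30, 15:00–17:00.
Ravi → UTC: 11:00–16:30, 17:00–17:30, 20:00–20:30, 21:00–22:00.
Carlos ∩ Ravi: 13:30–14:30, 15:00–16:30.
Windows ≥ 60 min: 13:30–14:30, 15:00–16:30.
That's 2 windows.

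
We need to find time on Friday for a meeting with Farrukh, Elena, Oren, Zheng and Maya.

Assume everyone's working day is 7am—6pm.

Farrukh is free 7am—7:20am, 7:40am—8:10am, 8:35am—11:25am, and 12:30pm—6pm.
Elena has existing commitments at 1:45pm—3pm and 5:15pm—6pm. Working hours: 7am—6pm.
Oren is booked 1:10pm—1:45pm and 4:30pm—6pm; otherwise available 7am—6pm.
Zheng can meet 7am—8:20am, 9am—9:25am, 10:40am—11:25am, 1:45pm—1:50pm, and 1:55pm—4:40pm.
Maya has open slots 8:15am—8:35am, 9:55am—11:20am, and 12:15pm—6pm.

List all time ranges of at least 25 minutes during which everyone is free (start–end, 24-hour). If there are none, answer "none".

Elena free within 07:00–18:00: 07:00–13:45, 15:00–17:15.
Oren free within 07:00–18:00: 07:00–13:10, 13:45–16:30.
Farrukh ∩ Elena: 07:00–07:20, 07:40–08:10, 08:35–11:25, 12:30–13:45, 15:00–17:15.
Farrukh ∩ Elena ∩ Oren: 07:00–07:20, 07:40–08:10, 08:35–11:25, 12:30–13:10, 15:00–16:30.
Farrukh ∩ Elena ∩ Oren ∩ Zheng: 07:00–07:20, 07:40–08:10, 09:00–09:25, 10:40–11:25, 15:00–16:30.
Farrukh ∩ Elena ∩ Oren ∩ Zheng ∩ Maya: 10:40–11:20, 15:00–16:30.
Windows ≥ 25 min: 10:40–11:20, 15:00–16:30.

10:40–11:20, 15:00–16:30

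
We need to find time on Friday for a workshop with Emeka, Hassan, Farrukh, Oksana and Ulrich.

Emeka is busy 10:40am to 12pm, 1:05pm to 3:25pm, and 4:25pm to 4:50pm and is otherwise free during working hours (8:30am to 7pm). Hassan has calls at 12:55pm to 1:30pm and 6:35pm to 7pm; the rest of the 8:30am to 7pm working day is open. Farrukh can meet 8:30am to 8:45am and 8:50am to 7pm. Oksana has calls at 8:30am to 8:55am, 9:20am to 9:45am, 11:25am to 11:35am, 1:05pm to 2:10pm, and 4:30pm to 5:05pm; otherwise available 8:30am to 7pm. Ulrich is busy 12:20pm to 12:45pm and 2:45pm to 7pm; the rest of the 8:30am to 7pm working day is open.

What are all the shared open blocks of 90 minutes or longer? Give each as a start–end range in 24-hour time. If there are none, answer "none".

Emeka free within 08:30–19:00: 08:30–10:40, 12:00–13:05, 15:25–16:25, 16:50–19:00.
Hassan free within 08:30–19:00: 08:30–12:55, 13:30–18:35.
Oksana free within 08:30–19:00: 08:55–09:20, 09:45–11:25, 11:35–13:05, 14:10–16:30, 17:05–19:00.
Ulrich free within 08:30–19:00: 08:30–12:20, 12:45–14:45.
Emeka ∩ Hassan: 08:30–10:40, 12:00–12:55, 15:25–16:25, 16:50–18:35.
Emeka ∩ Hassan ∩ Farrukh: 08:30–08:45, 08:50–10:40, 12:00–12:55, 15:25–16:25, 16:50–18:35.
Emeka ∩ Hassan ∩ Farrukh ∩ Oksana: 08:55–09:20, 09:45–10:40, 12:00–12:55, 15:25–16:25, 17:05–18:35.
Emeka ∩ Hassan ∩ Farrukh ∩ Oksana ∩ Ulrich: 08:55–09:20, 09:45–10:40, 12:00–12:20, 12:45–12:55.
Windows ≥ 90 min: (none).

none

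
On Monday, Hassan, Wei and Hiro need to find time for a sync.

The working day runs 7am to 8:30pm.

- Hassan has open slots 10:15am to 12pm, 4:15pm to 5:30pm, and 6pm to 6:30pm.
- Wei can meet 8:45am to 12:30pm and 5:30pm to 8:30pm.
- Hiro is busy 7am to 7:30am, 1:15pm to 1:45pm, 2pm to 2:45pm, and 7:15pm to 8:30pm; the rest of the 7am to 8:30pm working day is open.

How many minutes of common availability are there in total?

135 minutes

Hiro free within 07:00–20:30: 07:30–13:15, 13:45–14:00, 14:45–19:15.
Hassan ∩ Wei: 10:15–12:00, 18:00–18:30.
Hassan ∩ Wei ∩ Hiro: 10:15–12:00, 18:00–18:30.
Total common minutes: 105 + 30 = 135.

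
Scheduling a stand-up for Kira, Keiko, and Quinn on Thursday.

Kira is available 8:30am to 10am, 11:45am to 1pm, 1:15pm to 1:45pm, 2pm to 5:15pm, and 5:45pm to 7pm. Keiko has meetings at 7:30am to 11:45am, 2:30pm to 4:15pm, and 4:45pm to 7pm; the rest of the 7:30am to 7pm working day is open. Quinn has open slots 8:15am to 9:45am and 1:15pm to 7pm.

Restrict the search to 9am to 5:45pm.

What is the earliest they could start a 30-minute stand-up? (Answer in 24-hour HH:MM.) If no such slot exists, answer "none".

13:15

Keiko free within 07:30–19:00: 11:45–14:30, 16:15–16:45.
Kira ∩ Keiko: 11:45–13:00, 13:15–13:45, 14:00–14:30, 16:15–16:45.
Kira ∩ Keiko ∩ Quinn: 13:15–13:45, 14:00–14:30, 16:15–16:45.
Restricted to 09:00–17:45: 13:15–13:45, 14:00–14:30, 16:15–16:45.
Windows ≥ 30 min: 13:15–13:45, 14:00–14:30, 16:15–16:45.
Earliest such window starts at 13:15.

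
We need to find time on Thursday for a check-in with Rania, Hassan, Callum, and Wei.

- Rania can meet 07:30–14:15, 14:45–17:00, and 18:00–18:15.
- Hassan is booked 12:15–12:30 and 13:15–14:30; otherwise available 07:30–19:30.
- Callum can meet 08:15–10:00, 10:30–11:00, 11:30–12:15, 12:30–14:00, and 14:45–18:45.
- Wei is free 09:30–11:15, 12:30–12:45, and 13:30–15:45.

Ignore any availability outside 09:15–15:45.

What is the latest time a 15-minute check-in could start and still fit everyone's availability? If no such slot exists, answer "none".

Hassan free within 07:30–19:30: 07:30–12:15, 12:30–13:15, 14:30–19:30.
Rania ∩ Hassan: 07:30–12:15, 12:30–13:15, 14:45–17:00, 18:00–18:15.
Rania ∩ Hassan ∩ Callum: 08:15–10:00, 10:30–11:00, 11:30–12:15, 12:30–13:15, 14:45–17:00, 18:00–18:15.
Rania ∩ Hassan ∩ Callum ∩ Wei: 09:30–10:00, 10:30–11:00, 12:30–12:45, 14:45–15:45.
Restricted to 09:15–15:45: 09:30–10:00, 10:30–11:00, 12:30–12:45, 14:45–15:45.
Windows ≥ 15 min: 09:30–10:00, 10:30–11:00, 12:30–12:45, 14:45–15:45.
Latest start in the last window 14:45–15:45 is 15:45 − 15 min = 15:30.

15:30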